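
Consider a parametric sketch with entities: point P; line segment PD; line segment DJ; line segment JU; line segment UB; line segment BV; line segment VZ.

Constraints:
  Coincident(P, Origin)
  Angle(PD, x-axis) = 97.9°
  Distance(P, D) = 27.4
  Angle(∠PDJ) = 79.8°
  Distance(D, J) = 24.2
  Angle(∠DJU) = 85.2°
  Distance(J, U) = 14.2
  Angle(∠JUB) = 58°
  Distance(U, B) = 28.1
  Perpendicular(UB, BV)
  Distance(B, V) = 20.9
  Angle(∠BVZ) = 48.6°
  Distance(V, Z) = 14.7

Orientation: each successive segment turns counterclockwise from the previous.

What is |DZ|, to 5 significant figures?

16.807

P is at the origin; PD runs at 97.9° with length 27.4, so D = (-3.7660, 27.140). ∠PDJ = 79.8° gives DJ at -161.90° from the x-axis; with |DJ| = 24.2, J = (-26.768, 19.622). ∠DJU = 85.2° gives JU at -67.100° from the x-axis; with |JU| = 14.2, U = (-21.243, 6.5408). ∠JUB = 58.0° gives UB at 54.900° from the x-axis; with |UB| = 28.1, B = (-5.0853, 29.531). The perpendicularity gives BV at right angles to UB, so BV runs at 144.90°; with |BV| = 20.9, V = (-22.185, 41.548). ∠BVZ = 48.6° gives VZ at -83.700° from the x-axis; with |VZ| = 14.7, Z = (-20.571, 26.937). Then |DZ| = |Z − D| = 16.807.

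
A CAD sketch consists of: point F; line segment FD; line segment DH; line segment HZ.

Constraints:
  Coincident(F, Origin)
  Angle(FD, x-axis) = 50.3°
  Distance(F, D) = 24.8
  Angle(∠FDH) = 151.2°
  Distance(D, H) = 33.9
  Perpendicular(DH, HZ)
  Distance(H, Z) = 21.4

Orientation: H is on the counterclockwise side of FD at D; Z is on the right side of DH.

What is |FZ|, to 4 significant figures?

64.86

∠FDH = 151.2°, so DH runs at 50.3° + (180° − 151.2°) = 79.10° from the x-axis; with |DH| = 33.9, H = D + 33.9·(cos 79.10°, sin 79.10°) = (22.25, 52.37). DH ⟂ HZ; with |HZ| = 21.4 on the right of DH, Z = H + 21.4·(0.9820, -0.1891) = (43.27, 48.32). Then |FZ| = |Z − F| = 64.86.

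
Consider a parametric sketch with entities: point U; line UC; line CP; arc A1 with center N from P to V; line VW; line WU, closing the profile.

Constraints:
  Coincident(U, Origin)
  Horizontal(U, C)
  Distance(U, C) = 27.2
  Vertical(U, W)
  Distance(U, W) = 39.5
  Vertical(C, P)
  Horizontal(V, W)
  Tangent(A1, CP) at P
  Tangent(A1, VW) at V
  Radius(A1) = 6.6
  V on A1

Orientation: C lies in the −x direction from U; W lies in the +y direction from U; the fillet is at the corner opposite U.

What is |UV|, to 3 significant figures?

44.5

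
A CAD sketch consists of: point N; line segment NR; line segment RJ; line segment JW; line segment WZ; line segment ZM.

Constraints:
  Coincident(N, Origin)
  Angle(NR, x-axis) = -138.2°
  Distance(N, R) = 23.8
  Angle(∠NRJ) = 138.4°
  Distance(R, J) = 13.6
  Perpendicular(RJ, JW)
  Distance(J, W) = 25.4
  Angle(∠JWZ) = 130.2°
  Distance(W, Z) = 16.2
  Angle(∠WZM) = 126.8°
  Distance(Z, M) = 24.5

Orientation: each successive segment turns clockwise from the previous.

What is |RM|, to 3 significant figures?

37.9

N is at the origin; NR runs at -138.2° with length 23.8, so R = (-17.7, -15.9). ∠NRJ = 138.4° gives RJ at -180° from the x-axis; with |RJ| = 13.6, J = (-31.3, -15.9). The perpendicularity gives JW at right angles to RJ, so JW runs at 90.2°; with |JW| = 25.4, W = (-31.4, 9.49). ∠JWZ = 130.2° gives WZ at 40.4° from the x-axis; with |WZ| = 16.2, Z = (-19.1, 20.0). ∠WZM = 126.8° gives ZM at -12.8° from the x-axis; with |ZM| = 24.5, M = (4.80, 14.6). Then |RM| = |M − R| = 37.9.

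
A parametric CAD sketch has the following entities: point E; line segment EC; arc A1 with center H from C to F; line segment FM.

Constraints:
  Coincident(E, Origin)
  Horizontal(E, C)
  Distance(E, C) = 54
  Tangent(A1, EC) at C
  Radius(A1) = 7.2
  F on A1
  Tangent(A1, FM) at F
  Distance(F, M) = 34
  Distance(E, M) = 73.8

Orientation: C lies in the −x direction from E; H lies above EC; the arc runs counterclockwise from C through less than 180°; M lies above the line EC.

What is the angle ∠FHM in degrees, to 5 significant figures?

78.043°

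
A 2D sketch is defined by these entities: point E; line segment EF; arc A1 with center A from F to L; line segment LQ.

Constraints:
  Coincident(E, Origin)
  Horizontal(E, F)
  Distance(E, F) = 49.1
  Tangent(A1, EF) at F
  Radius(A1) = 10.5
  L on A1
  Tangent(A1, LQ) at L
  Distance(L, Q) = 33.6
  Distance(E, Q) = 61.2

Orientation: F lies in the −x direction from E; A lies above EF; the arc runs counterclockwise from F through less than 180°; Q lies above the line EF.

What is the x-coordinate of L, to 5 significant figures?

-38.641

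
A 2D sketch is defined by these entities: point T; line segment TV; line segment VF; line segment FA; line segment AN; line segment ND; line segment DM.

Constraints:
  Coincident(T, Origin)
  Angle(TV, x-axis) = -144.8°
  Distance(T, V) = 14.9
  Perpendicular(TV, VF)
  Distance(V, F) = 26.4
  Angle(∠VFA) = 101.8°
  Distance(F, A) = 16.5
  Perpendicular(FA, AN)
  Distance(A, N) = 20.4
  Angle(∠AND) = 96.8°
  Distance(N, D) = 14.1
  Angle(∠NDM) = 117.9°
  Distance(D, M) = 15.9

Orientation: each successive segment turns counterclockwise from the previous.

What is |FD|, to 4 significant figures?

22.21

T is at the origin; TV runs at -144.8° with length 14.9, so V = (-12.18, -8.589). TV is perpendicular to VF, so VF runs at -54.80°; with |VF| = 26.4, F = (3.042, -30.16). ∠VFA = 101.8° gives FA at 23.40° from the x-axis; with |FA| = 16.5, A = (18.19, -23.61). FA ⟂ AN, so AN runs at 113.4°; with |AN| = 20.4, N = (10.08, -4.886). ∠AND = 96.8° gives ND at -163.4° from the x-axis; with |ND| = 14.1, D = (-3.429, -8.915). Then |FD| = |D − F| = 22.21.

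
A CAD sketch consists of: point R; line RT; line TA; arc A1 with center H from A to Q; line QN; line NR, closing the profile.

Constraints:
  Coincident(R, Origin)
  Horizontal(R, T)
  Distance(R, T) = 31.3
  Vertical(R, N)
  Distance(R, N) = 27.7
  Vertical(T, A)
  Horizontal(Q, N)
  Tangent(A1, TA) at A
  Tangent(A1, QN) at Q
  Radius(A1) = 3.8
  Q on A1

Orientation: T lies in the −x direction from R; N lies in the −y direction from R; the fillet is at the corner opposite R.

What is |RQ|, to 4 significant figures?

39.03

R is at the origin; R and T share the same y with |RT| = 31.3 and T on the −x side, so T = (-31.30, 0.000). R and N share the same x with |RN| = 27.7 and N on the −y side, so N = (0.000, -27.70). The virtual corner opposite R is at (-31.30, -27.70). The tangent condition forces HA to be normal to TA and A1 meets QN tangentially, so HQ is at right angles to QN, with radius 3.8, so the center H sits 3.8 in from both sides at H = (-27.50, -23.90). That places the tangent points at A = (-31.30, -23.90) on TA and Q = (-27.50, -27.70) on QN. Then |RQ| = |Q − R| = 39.03.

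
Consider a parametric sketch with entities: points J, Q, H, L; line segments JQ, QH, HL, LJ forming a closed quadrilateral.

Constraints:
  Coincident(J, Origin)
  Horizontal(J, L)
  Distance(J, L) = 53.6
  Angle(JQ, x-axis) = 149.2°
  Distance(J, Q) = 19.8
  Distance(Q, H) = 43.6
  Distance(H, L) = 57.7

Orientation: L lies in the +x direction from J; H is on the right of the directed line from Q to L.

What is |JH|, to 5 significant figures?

28.604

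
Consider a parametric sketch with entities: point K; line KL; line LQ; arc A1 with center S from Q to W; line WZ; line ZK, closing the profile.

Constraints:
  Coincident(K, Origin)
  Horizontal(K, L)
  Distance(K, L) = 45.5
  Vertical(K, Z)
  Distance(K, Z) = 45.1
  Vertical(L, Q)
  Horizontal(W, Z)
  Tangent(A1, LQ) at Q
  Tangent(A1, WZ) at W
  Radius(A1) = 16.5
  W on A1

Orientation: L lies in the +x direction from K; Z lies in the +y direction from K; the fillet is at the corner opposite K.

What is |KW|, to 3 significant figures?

53.6

K is at the origin; KL is horizontal with |KL| = 45.5 and L on the +x side, so L = (45.5, 0.00). KZ is vertical with |KZ| = 45.1 and Z on the +y side, so Z = (0.00, 45.1). The virtual corner opposite K is at (45.5, 45.1). Tangency of A1 to LQ means the radius SQ is perpendicular to LQ and A1 meets WZ tangentially, so SW is at right angles to WZ, with radius 16.5, so the center S sits 16.5 in from both sides at S = (29.0, 28.6). That places the tangent points at Q = (45.5, 28.6) on LQ and W = (29.0, 45.1) on WZ. Then |KW| = |W − K| = 53.6.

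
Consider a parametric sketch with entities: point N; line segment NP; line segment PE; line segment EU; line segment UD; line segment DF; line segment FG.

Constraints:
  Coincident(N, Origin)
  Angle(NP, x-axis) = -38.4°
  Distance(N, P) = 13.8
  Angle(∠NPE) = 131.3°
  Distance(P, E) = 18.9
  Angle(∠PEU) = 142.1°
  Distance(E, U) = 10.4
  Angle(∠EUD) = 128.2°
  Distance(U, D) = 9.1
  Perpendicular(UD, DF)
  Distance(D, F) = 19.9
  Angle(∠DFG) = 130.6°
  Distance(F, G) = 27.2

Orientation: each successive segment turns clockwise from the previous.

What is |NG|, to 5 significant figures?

15.402

N is at the origin; NP runs at -38.4° with length 13.8, so P = (10.815, -8.5718). ∠NPE = 131.3° gives PE at -87.100° from the x-axis; with |PE| = 18.9, E = (11.771, -27.448). ∠PEU = 142.1° gives EU at -125.00° from the x-axis; with |EU| = 10.4, U = (5.8060, -35.967). ∠EUD = 128.2° gives UD at -176.80° from the x-axis; with |UD| = 9.1, D = (-3.2798, -36.475). UD ⟂ DF, so DF runs at 93.200°; with |DF| = 19.9, F = (-4.3907, -16.606). ∠DFG = 130.6° gives FG at 43.800° from the x-axis; with |FG| = 27.2, G = (15.241, 2.2205). Then |NG| = |G − N| = 15.402.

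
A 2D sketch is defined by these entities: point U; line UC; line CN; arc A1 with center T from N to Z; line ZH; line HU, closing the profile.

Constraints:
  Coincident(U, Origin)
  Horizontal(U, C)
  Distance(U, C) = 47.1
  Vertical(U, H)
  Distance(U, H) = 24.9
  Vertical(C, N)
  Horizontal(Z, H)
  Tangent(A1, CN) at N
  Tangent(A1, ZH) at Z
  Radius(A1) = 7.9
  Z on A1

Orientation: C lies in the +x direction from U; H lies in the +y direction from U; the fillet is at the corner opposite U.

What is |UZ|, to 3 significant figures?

46.4

The virtual corner opposite U is at (47.1, 24.9). Since A1 is tangent to CN there, TN ⟂ CN and since A1 is tangent to ZH there, TZ ⟂ ZH, with radius 7.9, so the center T sits 7.9 in from both sides at T = (39.2, 17.0). That places the tangent points at N = (47.1, 17.0) on CN and Z = (39.2, 24.9) on ZH. Then |UZ| = |Z − U| = 46.4.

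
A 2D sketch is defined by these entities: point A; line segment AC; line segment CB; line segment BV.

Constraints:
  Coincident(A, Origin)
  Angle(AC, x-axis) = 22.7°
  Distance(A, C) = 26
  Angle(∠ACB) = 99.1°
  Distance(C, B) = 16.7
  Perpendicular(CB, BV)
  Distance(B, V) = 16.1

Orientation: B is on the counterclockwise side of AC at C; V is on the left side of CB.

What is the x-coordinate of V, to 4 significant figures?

4.411

A is at the origin; AC runs at 22.7° with length 26.0, so C = 26.0·(cos 22.7°, sin 22.7°) = (23.99, 10.03). ∠ACB = 99.1°, so CB runs at 22.7° + (180° − 99.1°) = 103.6° from the x-axis; with |CB| = 16.7, B = C + 16.7·(cos 103.6°, sin 103.6°) = (20.06, 26.27). CB ⟂ BV; with |BV| = 16.1 on the left of CB, V = B + 16.1·(-0.9720, -0.2351) = (4.411, 22.48). So V.x = 4.411.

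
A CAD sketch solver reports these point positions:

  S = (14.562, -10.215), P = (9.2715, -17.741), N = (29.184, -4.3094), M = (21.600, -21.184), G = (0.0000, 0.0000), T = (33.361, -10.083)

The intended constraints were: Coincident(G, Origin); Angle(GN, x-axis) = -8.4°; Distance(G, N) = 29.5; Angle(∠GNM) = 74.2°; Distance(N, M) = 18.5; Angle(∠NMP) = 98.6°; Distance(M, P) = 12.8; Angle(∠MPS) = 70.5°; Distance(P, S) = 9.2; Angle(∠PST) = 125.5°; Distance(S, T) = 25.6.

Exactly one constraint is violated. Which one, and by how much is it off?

Distance(S, T) = 25.6 — off by 6.80.

G = (0.00, 0.00) ✓; GN at -8.400° ✓; |GN| = 29.50 ✓; ∠GNM = 74.20° ✓; |NM| = 18.50 ✓; ∠NMP = 98.60° ✓; |MP| = 12.80 ✓; ∠MPS = 70.50° ✓; |PS| = 9.199 ✓; ∠PST = 125.5° ✓; |ST| = 18.80 ✗.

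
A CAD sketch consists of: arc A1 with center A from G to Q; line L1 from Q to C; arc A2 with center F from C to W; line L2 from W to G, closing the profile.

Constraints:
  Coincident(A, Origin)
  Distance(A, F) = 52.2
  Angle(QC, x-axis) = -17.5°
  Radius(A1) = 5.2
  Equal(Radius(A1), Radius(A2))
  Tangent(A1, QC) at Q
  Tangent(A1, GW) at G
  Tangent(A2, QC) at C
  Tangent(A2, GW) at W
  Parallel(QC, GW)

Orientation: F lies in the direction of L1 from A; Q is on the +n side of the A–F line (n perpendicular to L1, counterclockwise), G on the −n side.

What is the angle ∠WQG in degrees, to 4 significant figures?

78.73°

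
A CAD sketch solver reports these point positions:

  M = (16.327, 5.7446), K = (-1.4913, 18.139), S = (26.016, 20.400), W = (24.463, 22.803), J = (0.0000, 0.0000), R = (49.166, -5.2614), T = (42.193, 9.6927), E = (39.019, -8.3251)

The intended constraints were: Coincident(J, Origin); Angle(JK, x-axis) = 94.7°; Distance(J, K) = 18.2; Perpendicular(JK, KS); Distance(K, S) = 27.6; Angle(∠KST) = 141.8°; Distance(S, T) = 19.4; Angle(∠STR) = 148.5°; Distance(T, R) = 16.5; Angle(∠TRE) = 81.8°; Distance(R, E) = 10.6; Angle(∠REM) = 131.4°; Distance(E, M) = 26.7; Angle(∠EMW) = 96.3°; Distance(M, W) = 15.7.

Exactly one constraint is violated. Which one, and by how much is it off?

Distance(M, W) = 15.7 — off by 3.20.

J = (0.00, 0.00) ✓; JK at 94.70° ✓; |JK| = 18.20 ✓; ∠(JK, KS) = 90.00° ✓; |KS| = 27.60 ✓; ∠KST = 141.8° ✓; |ST| = 19.40 ✓; ∠STR = 148.5° ✓; |TR| = 16.50 ✓; ∠TRE = 81.80° ✓; |RE| = 10.60 ✓; ∠REM = 131.4° ✓; |EM| = 26.70 ✓; ∠EMW = 96.30° ✓; |MW| = 18.90 ✗.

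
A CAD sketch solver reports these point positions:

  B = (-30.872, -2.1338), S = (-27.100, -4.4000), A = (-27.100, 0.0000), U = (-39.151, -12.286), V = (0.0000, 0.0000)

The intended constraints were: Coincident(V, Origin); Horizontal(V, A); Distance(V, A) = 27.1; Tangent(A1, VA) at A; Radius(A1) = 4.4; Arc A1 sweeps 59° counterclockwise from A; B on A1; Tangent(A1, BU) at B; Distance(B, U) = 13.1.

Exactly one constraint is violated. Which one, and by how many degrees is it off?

Tangent(A1, BU) at B — off by 8.20°.

V = (0.00, 0.00) ✓; V.y = 0.00, A.y = 0.00 ✓; |VA| = 27.10 ✓; ∠(SA, AV) = 90.00° ✓; |SA| = 4.400 ✓; bearing(S→B) − bearing(S→A) = 59.00° ✓; |SB| = 4.400 ✓; ∠(SB, BU) = 98.20° ✗; |BU| = 13.10 ✓.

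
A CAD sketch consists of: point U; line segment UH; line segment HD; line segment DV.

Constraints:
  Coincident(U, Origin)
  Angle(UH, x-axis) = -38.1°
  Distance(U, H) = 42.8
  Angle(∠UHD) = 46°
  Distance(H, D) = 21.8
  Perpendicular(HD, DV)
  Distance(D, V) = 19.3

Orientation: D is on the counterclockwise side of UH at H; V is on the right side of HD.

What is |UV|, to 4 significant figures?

50.71

U is at the origin; UH runs at -38.1° with length 42.8, so H = 42.8·(cos -38.1°, sin -38.1°) = (33.68, -26.41). ∠UHD = 46.0°, so HD runs at -38.1° + (180° − 46.0°) = 95.90° from the x-axis; with |HD| = 21.8, D = H + 21.8·(cos 95.90°, sin 95.90°) = (31.44, -4.725). HD ⟂ DV; with |DV| = 19.3 on the right of HD, V = D + 19.3·(0.9947, 0.1028) = (50.64, -2.741). Then |UV| = |V − U| = 50.71.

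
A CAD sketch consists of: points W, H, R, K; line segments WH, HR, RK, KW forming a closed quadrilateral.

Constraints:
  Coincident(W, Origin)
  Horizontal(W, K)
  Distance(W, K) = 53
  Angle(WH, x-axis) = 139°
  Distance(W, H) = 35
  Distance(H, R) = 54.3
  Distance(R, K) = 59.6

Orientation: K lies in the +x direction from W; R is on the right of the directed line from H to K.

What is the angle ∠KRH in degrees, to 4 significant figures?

92.95°

W is at the origin; WK is horizontal with |WK| = 53.0 and K in +x, so K = (53.0, 0). WH runs at 139.0° with |WH| = 35.0, so H = (-26.41, 22.96). R is determined by |HR| = 54.3 and |RK| = 59.6 together: it lies at the intersection of circle(H, 54.3) and circle(K, 59.6). With |HK| = 82.67, the foot of the radical line on HK is 37.68 from H and the perpendicular offset is √(54.3² − 37.68²) = 39.10. Taking the right-of-HK solution: R = (-1.074, -25.06).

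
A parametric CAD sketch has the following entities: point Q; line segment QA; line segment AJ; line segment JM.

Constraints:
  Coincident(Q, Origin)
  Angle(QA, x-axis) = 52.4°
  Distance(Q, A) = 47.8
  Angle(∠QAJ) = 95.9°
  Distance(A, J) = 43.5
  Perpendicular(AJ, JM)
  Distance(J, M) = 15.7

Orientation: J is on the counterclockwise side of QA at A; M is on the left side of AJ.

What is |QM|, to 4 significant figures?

57.95

Q is at the origin; QA runs at 52.4° with length 47.8, so A = 47.8·(cos 52.4°, sin 52.4°) = (29.16, 37.87). ∠QAJ = 95.9°, so AJ runs at 52.4° + (180° − 95.9°) = 136.5° from the x-axis; with |AJ| = 43.5, J = A + 43.5·(cos 136.5°, sin 136.5°) = (-2.389, 67.81). AJ ⟂ JM; with |JM| = 15.7 on the left of AJ, M = J + 15.7·(-0.6884, -0.7254) = (-13.20, 56.43). Then |QM| = |M − Q| = 57.95.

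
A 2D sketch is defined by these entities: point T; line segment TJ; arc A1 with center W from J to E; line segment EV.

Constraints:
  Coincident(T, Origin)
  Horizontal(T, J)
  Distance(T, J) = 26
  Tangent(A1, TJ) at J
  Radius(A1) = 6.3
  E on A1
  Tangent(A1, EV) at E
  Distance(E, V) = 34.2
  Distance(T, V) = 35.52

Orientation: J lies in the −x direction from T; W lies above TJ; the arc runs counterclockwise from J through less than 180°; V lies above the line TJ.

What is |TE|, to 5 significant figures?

20.589

T is at the origin; TJ is horizontal with |TJ| = 26.0 and J on the −x side, so J = (-26.000, 0.0000). Since A1 is tangent to TJ there, WJ ⟂ TJ, so W = J + (0, 6.3) = (-26.000, 6.3000). Since WE ⟂ EV (tangency), |WV| = √(6.3² + 34.2²) = 34.775 regardless of where E sits on A1. So V lies on both circle(T, 35.52) and circle(W, 34.775); the above-TJ intersection is V = (-6.2995, 34.957). E is the foot of the tangent from V: E = (-20.248, 3.7306).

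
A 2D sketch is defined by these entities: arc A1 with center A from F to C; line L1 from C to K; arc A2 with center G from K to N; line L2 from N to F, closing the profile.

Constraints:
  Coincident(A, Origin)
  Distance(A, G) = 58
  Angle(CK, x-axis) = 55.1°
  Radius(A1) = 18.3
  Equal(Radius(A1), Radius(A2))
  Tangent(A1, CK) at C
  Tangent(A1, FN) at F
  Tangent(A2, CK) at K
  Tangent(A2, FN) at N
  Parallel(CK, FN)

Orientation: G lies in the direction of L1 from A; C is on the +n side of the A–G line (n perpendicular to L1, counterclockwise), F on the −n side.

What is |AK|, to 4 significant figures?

60.82

The slot axis is L1's direction at 55.1°, so u = (cos 55.1°, sin 55.1°) = (0.5721, 0.8202) and n = (−sin 55.1°, cos 55.1°) = (-0.8202, 0.5721). A is at the origin and G lies 58.0 along u from A, so G = 58.0·u = (33.18, 47.57). Tangency of A1 to both parallel lines with radius 18.3 puts C and F at A ± 18.3·n: C = (-15.01, 10.47), F = (15.01, -10.47). Equal radii place K and N the same way about G: K = G + 18.3·n = (18.18, 58.04), N = G − 18.3·n = (48.19, 37.10). Then |AK| = |K − A| = 60.82.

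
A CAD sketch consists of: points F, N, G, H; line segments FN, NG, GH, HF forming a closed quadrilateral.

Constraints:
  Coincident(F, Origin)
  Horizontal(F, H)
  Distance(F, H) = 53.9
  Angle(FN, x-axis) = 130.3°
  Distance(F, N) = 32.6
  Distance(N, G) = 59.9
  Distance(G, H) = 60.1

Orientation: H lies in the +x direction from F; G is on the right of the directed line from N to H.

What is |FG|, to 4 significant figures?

30.46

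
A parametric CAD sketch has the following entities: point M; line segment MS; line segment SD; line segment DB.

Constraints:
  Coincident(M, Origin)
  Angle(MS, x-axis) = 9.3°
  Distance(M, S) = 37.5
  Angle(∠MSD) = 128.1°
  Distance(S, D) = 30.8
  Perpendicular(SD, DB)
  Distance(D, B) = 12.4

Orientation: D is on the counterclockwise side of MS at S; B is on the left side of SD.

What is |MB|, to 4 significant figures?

56.59

∠MSD = 128.1°, so SD runs at 9.3° + (180° − 128.1°) = 61.20° from the x-axis; with |SD| = 30.8, D = S + 30.8·(cos 61.20°, sin 61.20°) = (51.85, 33.05). SD is perpendicular to DB; with |DB| = 12.4 on the left of SD, B = D + 12.4·(-0.8763, 0.4818) = (40.98, 39.02). Then |MB| = |B − M| = 56.59.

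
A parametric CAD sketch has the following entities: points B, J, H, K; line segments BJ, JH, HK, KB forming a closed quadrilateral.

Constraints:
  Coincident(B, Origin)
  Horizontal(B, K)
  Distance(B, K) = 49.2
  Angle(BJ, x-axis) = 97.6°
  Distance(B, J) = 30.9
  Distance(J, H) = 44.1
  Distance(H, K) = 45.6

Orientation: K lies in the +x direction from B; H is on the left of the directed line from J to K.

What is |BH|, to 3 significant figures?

58.2

Checks: B.y = 0.00, K.y = 0.00 ✓; |JH| = 44.10 ✓; |HK| = 45.60 ✓.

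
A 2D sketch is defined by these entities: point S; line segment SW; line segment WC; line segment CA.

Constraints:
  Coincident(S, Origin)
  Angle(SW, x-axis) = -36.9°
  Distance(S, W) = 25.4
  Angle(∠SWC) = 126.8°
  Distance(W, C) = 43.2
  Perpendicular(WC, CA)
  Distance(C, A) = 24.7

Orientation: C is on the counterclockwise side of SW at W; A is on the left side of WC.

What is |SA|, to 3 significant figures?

58.6

S is at the origin; SW runs at -36.9° with length 25.4, so W = 25.4·(cos -36.9°, sin -36.9°) = (20.3, -15.3). ∠SWC = 126.8°, so WC runs at -36.9° + (180° − 126.8°) = 16.3° from the x-axis; with |WC| = 43.2, C = W + 43.2·(cos 16.3°, sin 16.3°) = (61.8, -3.13). The perpendicularity gives CA at right angles to WC; with |CA| = 24.7 on the left of WC, A = C + 24.7·(-0.281, 0.960) = (54.8, 20.6). Then |SA| = |A − S| = 58.6.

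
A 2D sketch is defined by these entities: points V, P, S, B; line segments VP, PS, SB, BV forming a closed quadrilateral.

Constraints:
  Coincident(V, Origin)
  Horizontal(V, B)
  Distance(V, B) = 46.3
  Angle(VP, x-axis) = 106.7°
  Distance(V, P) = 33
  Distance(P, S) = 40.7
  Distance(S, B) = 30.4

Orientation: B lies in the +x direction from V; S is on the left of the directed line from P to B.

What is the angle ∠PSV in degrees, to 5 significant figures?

47.978°

V is at the origin; V and B share the same y with |VB| = 46.3 and B in +x, so B = (46.3, 0). VP runs at 106.7° with |VP| = 33.0, so P = (-9.4829, 31.608). S is determined by |PS| = 40.7 and |SB| = 30.4 together: it lies at the intersection of circle(P, 40.7) and circle(B, 30.4). With |PB| = 64.116, the foot of the radical line on PB is 37.769 from P and the perpendicular offset is √(40.7² − 37.769²) = 15.166. Taking the left-of-PB solution: S = (30.854, 26.184).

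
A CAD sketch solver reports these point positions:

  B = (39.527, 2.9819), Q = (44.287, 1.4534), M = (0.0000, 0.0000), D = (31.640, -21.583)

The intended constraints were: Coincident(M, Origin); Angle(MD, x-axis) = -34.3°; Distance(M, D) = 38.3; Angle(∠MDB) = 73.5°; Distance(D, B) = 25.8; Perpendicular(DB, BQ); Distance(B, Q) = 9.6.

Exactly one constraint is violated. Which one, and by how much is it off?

Distance(B, Q) = 9.6 — off by 4.60.

M = (0.00, 0.00) ✓; MD at -34.30° ✓; |MD| = 38.30 ✓; ∠MDB = 73.50° ✓; |DB| = 25.80 ✓; ∠(DB, BQ) = 90.00° ✓; |BQ| = 4.999 ✗.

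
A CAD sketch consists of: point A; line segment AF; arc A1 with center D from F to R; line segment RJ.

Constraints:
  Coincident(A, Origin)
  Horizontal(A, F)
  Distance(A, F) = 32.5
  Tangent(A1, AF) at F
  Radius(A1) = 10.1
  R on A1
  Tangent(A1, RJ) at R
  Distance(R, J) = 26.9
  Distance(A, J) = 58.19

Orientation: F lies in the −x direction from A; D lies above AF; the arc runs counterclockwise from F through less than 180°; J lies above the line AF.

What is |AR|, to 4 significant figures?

31.38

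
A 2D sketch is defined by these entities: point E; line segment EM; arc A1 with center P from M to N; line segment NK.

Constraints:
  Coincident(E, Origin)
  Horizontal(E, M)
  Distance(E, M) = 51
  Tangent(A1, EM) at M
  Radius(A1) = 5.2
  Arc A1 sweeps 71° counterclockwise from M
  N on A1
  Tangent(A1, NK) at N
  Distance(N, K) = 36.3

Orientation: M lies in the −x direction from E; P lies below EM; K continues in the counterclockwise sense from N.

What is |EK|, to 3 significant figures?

77.6

E is at the origin; E and M share the same y with |EM| = 51.0 and M on the −x side, so M = (-51.0, 0.00). Since A1 is tangent to EM there, PM ⟂ EM, so P = M + (0, -5.2) = (-51.0, -5.20). On A1, M sits at bearing 90° from P; a 71° counterclockwise sweep puts N at bearing 161°, so N = P + 5.2·(cos 161°, sin 161°) = (-55.9, -3.51). Tangency of A1 to NK means the radius PN is perpendicular to NK, so NK runs along (−sin 161°, cos 161°); with |NK| = 36.3, K = (-67.7, -37.8). Then |EK| = |K − E| = 77.6.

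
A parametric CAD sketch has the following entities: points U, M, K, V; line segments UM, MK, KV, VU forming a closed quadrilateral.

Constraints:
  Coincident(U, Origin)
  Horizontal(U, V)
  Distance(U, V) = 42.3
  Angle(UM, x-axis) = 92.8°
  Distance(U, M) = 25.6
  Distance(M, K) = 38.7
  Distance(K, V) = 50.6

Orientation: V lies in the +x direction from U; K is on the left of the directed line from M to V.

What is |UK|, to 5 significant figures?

57.208

Checks: |MK| = 38.70 ✓; |KV| = 50.60 ✓.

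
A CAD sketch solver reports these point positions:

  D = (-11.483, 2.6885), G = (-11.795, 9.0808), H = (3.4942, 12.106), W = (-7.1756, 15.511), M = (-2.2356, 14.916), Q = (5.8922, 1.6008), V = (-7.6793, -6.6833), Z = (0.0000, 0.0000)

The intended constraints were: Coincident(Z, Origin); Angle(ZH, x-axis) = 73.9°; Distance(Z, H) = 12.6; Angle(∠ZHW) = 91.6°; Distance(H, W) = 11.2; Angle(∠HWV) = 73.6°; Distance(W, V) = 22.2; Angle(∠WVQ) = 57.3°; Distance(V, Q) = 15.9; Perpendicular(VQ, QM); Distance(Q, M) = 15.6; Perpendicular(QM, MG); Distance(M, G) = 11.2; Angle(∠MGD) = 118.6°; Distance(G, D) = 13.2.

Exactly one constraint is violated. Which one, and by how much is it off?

Distance(G, D) = 13.2 — off by 6.80.

Z = (0.00, 0.00) ✓; ZH at 73.90° ✓; |ZH| = 12.60 ✓; ∠ZHW = 91.60° ✓; |HW| = 11.20 ✓; ∠HWV = 73.60° ✓; |WV| = 22.20 ✓; ∠WVQ = 57.30° ✓; |VQ| = 15.90 ✓; ∠(VQ, QM) = 90.00° ✓; |QM| = 15.60 ✓; ∠(QM, MG) = 90.00° ✓; |MG| = 11.20 ✓; ∠MGD = 118.6° ✓; |GD| = 6.400 ✗.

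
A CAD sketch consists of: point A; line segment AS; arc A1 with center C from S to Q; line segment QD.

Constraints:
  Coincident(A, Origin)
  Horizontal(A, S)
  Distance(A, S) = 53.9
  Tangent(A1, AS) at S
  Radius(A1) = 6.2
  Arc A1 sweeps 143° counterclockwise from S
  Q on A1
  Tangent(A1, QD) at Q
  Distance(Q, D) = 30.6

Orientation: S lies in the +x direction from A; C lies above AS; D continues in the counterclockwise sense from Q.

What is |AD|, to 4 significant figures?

44.45

On A1, S sits at bearing -90° from C; a 143° counterclockwise sweep puts Q at bearing 53°, so Q = C + 6.2·(cos 53°, sin 53°) = (57.63, 11.15). The tangent condition forces CQ to be normal to QD, so QD runs along (−sin 53°, cos 53°); with |QD| = 30.6, D = (33.19, 29.57). Then |AD| = |D − A| = 44.45.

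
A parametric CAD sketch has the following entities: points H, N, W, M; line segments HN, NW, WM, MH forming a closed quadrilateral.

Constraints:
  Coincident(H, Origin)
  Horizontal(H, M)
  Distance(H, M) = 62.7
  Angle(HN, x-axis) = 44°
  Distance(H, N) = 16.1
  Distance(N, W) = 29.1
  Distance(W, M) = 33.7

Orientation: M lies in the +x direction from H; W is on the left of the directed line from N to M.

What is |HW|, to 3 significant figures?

44.6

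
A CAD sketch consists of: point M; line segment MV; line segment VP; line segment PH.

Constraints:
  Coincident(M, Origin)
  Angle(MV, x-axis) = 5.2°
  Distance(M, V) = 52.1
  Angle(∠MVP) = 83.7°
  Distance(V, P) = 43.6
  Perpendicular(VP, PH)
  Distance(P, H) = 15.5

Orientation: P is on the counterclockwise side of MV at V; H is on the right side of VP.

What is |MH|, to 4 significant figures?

77.22

M is at the origin; MV runs at 5.2° with length 52.1, so V = 52.1·(cos 5.2°, sin 5.2°) = (51.89, 4.722). ∠MVP = 83.7°, so VP runs at 5.2° + (180° − 83.7°) = 101.5° from the x-axis; with |VP| = 43.6, P = V + 43.6·(cos 101.5°, sin 101.5°) = (43.19, 47.45). VP ⟂ PH; with |PH| = 15.5 on the right of VP, H = P + 15.5·(0.9799, 0.1994) = (58.38, 50.54). Then |MH| = |H − M| = 77.22.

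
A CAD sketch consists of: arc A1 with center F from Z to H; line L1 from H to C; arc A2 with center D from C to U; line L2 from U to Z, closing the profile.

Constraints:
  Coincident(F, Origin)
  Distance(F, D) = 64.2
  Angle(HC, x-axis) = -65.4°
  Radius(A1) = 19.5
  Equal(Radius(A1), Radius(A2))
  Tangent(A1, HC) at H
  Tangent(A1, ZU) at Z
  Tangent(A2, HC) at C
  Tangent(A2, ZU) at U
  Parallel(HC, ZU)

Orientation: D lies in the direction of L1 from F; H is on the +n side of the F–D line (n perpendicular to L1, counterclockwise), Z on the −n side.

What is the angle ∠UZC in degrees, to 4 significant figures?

31.28°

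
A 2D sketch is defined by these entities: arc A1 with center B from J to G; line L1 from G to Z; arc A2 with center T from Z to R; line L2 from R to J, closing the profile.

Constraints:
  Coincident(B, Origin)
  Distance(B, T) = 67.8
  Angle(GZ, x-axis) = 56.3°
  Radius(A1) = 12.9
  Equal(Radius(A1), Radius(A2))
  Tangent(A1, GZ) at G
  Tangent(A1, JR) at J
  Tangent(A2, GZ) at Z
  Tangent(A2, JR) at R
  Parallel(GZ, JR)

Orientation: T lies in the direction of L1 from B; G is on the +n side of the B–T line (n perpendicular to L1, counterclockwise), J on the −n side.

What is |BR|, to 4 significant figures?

69.02

Tangency of A1 to both parallel lines with radius 12.9 puts G and J at B ± 12.9·n: G = (-10.73, 7.157), J = (10.73, -7.157). Equal radii place Z and R the same way about T: Z = T + 12.9·n = (26.89, 63.56), R = T − 12.9·n = (48.35, 49.25). Then |BR| = |R − B| = 69.02.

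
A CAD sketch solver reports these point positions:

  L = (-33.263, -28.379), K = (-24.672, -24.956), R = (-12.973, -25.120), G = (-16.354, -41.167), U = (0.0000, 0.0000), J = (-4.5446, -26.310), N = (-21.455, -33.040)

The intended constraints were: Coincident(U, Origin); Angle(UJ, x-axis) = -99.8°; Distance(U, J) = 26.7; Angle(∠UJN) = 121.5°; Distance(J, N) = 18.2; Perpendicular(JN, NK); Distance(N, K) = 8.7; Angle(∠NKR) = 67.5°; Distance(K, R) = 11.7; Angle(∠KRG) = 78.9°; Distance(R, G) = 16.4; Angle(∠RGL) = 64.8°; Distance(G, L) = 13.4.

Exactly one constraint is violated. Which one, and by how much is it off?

Distance(G, L) = 13.4 — off by 7.80.

U = (0.00, 0.00) ✓; UJ at -99.80° ✓; |UJ| = 26.70 ✓; ∠UJN = 121.5° ✓; |JN| = 18.20 ✓; ∠(JN, NK) = 90.00° ✓; |NK| = 8.701 ✓; ∠NKR = 67.50° ✓; |KR| = 11.70 ✓; ∠KRG = 78.91° ✓; |RG| = 16.40 ✓; ∠RGL = 64.80° ✓; |GL| = 21.20 ✗.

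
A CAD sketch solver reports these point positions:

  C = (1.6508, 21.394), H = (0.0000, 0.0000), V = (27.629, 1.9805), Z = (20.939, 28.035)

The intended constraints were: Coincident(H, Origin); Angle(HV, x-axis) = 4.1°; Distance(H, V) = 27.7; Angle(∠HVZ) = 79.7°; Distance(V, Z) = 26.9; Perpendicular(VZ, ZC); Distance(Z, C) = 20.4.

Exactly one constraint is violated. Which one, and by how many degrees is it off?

Perpendicular(VZ, ZC) — off by 4.60°.

H = (0.00, 0.00) ✓; HV at 4.100° ✓; |HV| = 27.70 ✓; ∠HVZ = 79.70° ✓; |VZ| = 26.90 ✓; ∠(VZ, ZC) = 94.60° ✗; |ZC| = 20.40 ✓.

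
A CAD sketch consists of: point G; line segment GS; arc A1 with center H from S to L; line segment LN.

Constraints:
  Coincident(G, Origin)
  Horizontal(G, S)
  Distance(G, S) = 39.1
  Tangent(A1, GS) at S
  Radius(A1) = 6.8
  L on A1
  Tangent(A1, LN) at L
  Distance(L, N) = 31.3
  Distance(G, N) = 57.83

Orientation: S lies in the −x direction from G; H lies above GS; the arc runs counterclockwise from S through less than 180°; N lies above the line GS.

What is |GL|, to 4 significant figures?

33.92

Checks: |HL| = 6.800 ✓; ∠(HL, LN) = 90.00° ✓; |LN| = 31.30 ✓; |GN| = 57.83 ✓.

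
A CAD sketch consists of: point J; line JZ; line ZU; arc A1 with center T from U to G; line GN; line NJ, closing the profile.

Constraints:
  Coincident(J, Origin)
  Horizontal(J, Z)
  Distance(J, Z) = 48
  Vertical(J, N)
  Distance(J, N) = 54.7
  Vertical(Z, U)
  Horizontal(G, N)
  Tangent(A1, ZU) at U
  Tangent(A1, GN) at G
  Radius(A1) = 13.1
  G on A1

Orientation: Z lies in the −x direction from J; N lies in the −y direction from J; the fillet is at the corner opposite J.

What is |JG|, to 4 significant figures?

64.89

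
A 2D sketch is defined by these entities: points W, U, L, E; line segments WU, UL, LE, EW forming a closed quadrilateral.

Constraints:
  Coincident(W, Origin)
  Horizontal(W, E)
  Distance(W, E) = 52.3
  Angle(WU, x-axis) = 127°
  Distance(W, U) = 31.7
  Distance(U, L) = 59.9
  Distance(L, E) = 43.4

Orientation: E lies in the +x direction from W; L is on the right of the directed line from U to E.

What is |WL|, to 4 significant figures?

28.22

Checks: |UL| = 59.90 ✓; |LE| = 43.40 ✓.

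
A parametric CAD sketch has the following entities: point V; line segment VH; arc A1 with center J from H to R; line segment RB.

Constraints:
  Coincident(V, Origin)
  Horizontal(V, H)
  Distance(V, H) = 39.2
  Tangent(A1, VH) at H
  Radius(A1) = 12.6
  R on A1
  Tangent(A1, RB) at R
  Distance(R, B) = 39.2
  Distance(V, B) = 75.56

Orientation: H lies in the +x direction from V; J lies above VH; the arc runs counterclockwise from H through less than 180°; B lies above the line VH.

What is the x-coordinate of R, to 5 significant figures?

51.692

V is at the origin; V and H share the same y with |VH| = 39.2 and H on the +x side, so H = (39.200, 0.0000). Tangency of A1 to VH means the radius JH is perpendicular to VH, so J = H + (0, 12.6) = (39.200, 12.600). Since JR ⟂ RB (tangency), |JB| = √(12.6² + 39.2²) = 41.175 regardless of where R sits on A1. So B lies on both circle(V, 75.56) and circle(J, 41.175); the above-VH intersection is B = (56.809, 49.820). R is the foot of the tangent from B: R = (51.692, 10.955).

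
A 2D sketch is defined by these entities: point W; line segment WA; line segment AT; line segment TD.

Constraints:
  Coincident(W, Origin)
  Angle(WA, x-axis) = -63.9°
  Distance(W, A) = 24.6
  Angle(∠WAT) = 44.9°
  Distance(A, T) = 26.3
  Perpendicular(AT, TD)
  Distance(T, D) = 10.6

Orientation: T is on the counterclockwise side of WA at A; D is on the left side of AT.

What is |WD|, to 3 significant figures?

11.2

∠WAT = 44.9°, so AT runs at -63.9° + (180° − 44.9°) = 71.2° from the x-axis; with |AT| = 26.3, T = A + 26.3·(cos 71.2°, sin 71.2°) = (19.3, 2.81). AT ⟂ TD; with |TD| = 10.6 on the left of AT, D = T + 10.6·(-0.947, 0.322) = (9.26, 6.22). Then |WD| = |D − W| = 11.2.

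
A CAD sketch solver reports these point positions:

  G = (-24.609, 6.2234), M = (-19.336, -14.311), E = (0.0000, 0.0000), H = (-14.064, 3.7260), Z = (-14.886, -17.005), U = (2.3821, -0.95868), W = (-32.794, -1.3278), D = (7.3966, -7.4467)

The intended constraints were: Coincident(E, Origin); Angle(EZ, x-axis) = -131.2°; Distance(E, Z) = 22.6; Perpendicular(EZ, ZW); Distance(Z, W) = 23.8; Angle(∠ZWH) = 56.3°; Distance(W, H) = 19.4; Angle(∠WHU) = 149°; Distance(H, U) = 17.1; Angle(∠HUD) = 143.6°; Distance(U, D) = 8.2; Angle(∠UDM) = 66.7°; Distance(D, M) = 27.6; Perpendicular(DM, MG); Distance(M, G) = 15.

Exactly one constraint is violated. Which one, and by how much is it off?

Distance(M, G) = 15 — off by 6.20.

E = (0.00, 0.00) ✓; EZ at -131.2° ✓; |EZ| = 22.60 ✓; ∠(EZ, ZW) = 90.00° ✓; |ZW| = 23.80 ✓; ∠ZWH = 56.30° ✓; |WH| = 19.40 ✓; ∠WHU = 149.0° ✓; |HU| = 17.10 ✓; ∠HUD = 143.6° ✓; |UD| = 8.200 ✓; ∠UDM = 66.70° ✓; |DM| = 27.60 ✓; ∠(DM, MG) = 90.00° ✓; |MG| = 21.20 ✗.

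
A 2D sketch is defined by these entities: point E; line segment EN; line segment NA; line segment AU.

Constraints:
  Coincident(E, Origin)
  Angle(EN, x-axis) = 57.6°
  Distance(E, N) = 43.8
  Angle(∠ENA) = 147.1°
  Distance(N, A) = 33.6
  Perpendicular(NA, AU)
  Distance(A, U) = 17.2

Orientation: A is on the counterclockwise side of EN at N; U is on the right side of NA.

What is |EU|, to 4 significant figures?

81.44

E is at the origin; EN runs at 57.6° with length 43.8, so N = 43.8·(cos 57.6°, sin 57.6°) = (23.47, 36.98). ∠ENA = 147.1°, so NA runs at 57.6° + (180° − 147.1°) = 90.50° from the x-axis; with |NA| = 33.6, A = N + 33.6·(cos 90.50°, sin 90.50°) = (23.18, 70.58). The perpendicularity gives AU at right angles to NA; with |AU| = 17.2 on the right of NA, U = A + 17.2·(1.000, 0.008727) = (40.38, 70.73). Then |EU| = |U − E| = 81.44.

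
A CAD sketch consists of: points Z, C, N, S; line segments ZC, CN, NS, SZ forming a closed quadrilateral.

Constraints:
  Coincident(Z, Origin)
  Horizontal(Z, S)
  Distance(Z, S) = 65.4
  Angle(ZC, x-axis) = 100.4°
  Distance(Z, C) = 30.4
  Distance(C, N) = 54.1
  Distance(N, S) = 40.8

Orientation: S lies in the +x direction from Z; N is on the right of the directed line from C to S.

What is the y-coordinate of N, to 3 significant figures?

-13.4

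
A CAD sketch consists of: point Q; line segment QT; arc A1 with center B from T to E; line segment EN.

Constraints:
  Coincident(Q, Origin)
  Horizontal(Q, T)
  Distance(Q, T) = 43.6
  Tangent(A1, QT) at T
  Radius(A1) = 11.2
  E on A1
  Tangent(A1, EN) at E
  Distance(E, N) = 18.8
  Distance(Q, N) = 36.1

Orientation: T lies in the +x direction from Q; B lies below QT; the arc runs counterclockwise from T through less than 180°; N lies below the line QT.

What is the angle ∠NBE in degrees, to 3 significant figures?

59.2°

Q is at the origin; Q and T share the same y with |QT| = 43.6 and T on the +x side, so T = (43.6, 0.00). Since A1 is tangent to QT there, BT ⟂ QT, so B = T + (0, -11.2) = (43.6, -11.2). Since BE ⟂ EN (tangency), |BN| = √(11.2² + 18.8²) = 21.9 regardless of where E sits on A1. So N lies on both circle(Q, 36.1) and circle(B, 21.9); the below-QT intersection is N = (26.4, -24.7). E is the foot of the tangent from N: E = (33.2, -7.15).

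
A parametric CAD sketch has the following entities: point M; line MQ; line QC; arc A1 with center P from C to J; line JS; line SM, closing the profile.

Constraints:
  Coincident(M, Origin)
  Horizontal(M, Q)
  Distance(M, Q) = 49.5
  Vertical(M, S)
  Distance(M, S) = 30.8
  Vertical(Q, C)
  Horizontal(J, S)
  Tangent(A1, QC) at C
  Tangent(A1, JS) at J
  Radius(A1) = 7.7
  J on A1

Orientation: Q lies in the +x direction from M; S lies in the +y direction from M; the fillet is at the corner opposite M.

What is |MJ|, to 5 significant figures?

51.922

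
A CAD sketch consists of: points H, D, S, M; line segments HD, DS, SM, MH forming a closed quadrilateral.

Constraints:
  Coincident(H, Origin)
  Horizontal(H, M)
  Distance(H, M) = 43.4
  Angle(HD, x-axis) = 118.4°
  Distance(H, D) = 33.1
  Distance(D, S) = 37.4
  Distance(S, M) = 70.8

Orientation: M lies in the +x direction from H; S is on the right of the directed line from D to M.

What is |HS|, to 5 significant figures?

27.872

H is at the origin; H and M share the same y with |HM| = 43.4 and M in +x, so M = (43.4, 0). HD runs at 118.4° with |HD| = 33.1, so D = (-15.743, 29.116). S is determined by |DS| = 37.4 and |SM| = 70.8 together: it lies at the intersection of circle(D, 37.4) and circle(M, 70.8). With |DM| = 65.922, the foot of the radical line on DM is 5.5505 from D and the perpendicular offset is √(37.4² − 5.5505²) = 36.986. Taking the right-of-DM solution: S = (-27.099, -6.5178).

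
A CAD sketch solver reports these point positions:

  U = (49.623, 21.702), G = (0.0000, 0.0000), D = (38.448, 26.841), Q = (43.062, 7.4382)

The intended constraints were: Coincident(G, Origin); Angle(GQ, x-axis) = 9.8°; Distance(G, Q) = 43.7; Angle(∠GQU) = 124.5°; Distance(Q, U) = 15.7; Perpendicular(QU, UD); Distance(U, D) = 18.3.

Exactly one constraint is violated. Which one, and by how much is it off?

Distance(U, D) = 18.3 — off by 6.00.

G = (0.00, 0.00) ✓; GQ at 9.800° ✓; |GQ| = 43.70 ✓; ∠GQU = 124.5° ✓; |QU| = 15.70 ✓; ∠(QU, UD) = 90.01° ✓; |UD| = 12.30 ✗.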